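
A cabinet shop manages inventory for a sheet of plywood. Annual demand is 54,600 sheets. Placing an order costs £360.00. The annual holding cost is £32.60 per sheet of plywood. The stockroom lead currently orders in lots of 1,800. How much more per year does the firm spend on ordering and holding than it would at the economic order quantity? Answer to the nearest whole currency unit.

EOQ = √(2DS/H) = √(2 × 54,600 × 360 / 32.6) ≈ 1098.13.
Cost at Q* = (D/Q*)S + (Q*/2)H = √(2DSH) ≈ £35,799.04.
Cost at Q = 1,800: (54,600/1,800)×360 + (1,800/2)×32.6 = £10,920.00 + £29,340.00 = £40,260.00.
Excess = £40,260.00 − £35,799.04 = £4,460.96.

Extra cost ≈ £4,461 per year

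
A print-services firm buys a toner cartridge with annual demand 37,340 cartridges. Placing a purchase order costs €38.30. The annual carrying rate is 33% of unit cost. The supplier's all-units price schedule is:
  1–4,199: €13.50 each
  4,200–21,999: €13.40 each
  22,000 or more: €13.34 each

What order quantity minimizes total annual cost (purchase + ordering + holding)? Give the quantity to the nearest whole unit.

Holding cost per unit per year at price C is H = 0.33·C.
Candidates are each tier's EOQ (if it falls in that tier) and each price-break quantity.
EOQ at €13.50 = 801.3 (feasible in tier 1): TC = 37,340×€13.50 + (37,340/801.3)×38.3 + (801.3/2)×0.33×€13.50 = €507,659.65.
EOQ at €13.40 = 804.3 < 4200, so use break Q=4200: TC = 37,340×€13.40 + (37,340/4200.0)×38.3 + (4200.0/2)×0.33×€13.40 = €509,982.71.
EOQ at €13.34 = 806.1 < 22000, so use break Q=22000: TC = 37,340×€13.34 + (37,340/22000.0)×38.3 + (22000.0/2)×0.33×€13.34 = €546,604.81.
Lowest total cost is €507,659.65 at Q = 801.3.

Q* ≈ 801 cartridges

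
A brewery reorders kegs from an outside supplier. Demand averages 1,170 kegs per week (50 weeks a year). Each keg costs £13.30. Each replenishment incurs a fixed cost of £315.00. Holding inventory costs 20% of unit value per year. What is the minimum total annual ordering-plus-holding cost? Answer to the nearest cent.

Annual demand D = 1,170 × 50 = 58,500.
Holding cost H = 0.20 × £13.30 = £2.6600 per unit per year.
The optimal lot size = √(2DS/H) = √(2 × 58,500 × 315 / 2.66) ≈ 3722.27.
At the optimum the two cost components are equal, so total cost = 2·(Q*/2)H = Q*·H.
Minimum total = √(2DSH) = √(2 × 58,500 × 315 × 2.66) ≈ 9901.227.

TC* ≈ £9,901.23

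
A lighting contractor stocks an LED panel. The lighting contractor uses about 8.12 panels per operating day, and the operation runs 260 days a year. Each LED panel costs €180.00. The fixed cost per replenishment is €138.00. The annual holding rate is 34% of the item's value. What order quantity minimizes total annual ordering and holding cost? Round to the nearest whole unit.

Annual demand D = 8.12 × 260 = 2,111.2.
Holding cost H = 0.34 × €180.00 = €61.2000 per unit per year.
EOQ = √(2DS / H) = √(2 × 2,111.2 × 138 / 61.2).
= √(582,691.2 / 61.2) = √9,521.098 ≈ 97.576.

Q* ≈ 98 panels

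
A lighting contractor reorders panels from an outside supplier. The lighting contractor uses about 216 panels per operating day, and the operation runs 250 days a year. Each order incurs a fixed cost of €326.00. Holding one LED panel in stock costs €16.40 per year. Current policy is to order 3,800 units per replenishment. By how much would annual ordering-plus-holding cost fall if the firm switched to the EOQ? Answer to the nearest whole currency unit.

Extra cost ≈ €11,763 per year

Annual demand D = 216 × 250 = 54,000.
EOQ = √(2DS/H) = √(2 × 54,000 × 326 / 16.4) ≈ 1465.21.
Cost at Q* = (D/Q*)S + (Q*/2)H = √(2DSH) ≈ €24,029.38.
Cost at Q = 3,800: (54,000/3,800)×326 + (3,800/2)×16.4 = €4,632.63 + €31,160.00 = €35,792.63.
Excess = €35,792.63 − €24,029.38 = €11,763.25.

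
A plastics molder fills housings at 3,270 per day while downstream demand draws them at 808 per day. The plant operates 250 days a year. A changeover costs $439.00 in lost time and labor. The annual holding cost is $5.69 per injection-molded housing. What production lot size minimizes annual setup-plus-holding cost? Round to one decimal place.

Annual demand D = 808 × 250 = 202,000.
Production build-up factor (1 − d/p) = 1 − 808/3,270 = 0.7529.
Q* = √(2DS / (H(1 − d/p))) = √(2 × 202,000 × 439 / (5.69 × 0.7529)).
= √(177,356,000 / 4.284) ≈ 6434.231.

Q* ≈ 6,434.2 housings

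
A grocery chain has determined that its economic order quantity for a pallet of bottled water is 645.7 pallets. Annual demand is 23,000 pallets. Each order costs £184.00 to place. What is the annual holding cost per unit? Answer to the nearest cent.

Squaring Q* = √(2DS/H) gives Q*² = 2DS/H.
From Q* = √(2DS/H): H = 2DS / Q*² = 2 × 23,000 × 184 / 645.7² = 20.3008.

H ≈ £20.30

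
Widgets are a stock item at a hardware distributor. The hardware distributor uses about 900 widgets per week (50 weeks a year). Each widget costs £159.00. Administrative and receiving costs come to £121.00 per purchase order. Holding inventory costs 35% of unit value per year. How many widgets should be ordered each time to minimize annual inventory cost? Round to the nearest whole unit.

Q* ≈ 442 widgets

Annual demand D = 900 × 50 = 45,000.
Holding cost H = 0.35 × £159.00 = £55.6500 per unit per year.
EOQ = √(2DS / H) = √(2 × 45,000 × 121 / 55.65).
= √(10,890,000 / 55.65) = √195,687.3315 ≈ 442.366.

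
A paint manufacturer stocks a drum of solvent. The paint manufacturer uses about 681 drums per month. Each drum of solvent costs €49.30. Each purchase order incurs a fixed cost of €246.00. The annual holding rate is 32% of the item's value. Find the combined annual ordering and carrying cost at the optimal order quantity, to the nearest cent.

TC* ≈ €7,964.26

Annual demand D = 681 × 12 = 8,172.
Holding cost H = 0.32 × €49.30 = €15.7760 per unit per year.
EOQ = √(2DS/H) = √(2 × 8,172 × 246 / 15.776) ≈ 504.83.
At the optimum the two cost components are equal, so total cost = 2·(Q*/2)H = Q*·H.
Minimum total = √(2DSH) = √(2 × 8,172 × 246 × 15.776) ≈ 7964.255.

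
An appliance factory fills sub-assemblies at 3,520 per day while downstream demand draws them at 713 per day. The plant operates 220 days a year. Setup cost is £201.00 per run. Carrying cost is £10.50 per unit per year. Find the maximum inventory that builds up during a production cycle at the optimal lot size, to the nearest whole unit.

I_max ≈ 2,188 sub-assemblies

Annual demand D = 713 × 220 = 156,860.
Production build-up factor (1 − d/p) = 1 − 713/3,520 = 0.7974.
Q* = √(2DS / (H(1 − d/p))) = √(2 × 156,860 × 201 / (10.5 × 0.7974)).
= √(63,057,720 / 8.3732) ≈ 2744.256.
Maximum inventory = Q*(1 − d/p) = 2744.256 × 0.7974 ≈ 2188.388.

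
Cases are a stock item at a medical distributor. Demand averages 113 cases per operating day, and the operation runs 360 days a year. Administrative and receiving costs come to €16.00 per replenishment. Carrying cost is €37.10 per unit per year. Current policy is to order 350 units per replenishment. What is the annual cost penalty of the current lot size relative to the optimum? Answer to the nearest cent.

Extra cost ≈ €1,402.68 per year

Annual demand D = 113 × 360 = 40,680.
EOQ = √(2DS/H) = √(2 × 40,680 × 16 / 37.1) ≈ 187.32.
Cost at Q* = (D/Q*)S + (Q*/2)H = √(2DSH) ≈ €6,949.48.
Cost at Q = 350: (40,680/350)×16 + (350/2)×37.1 = €1,859.66 + €6,492.50 = €8,352.16.
Excess = €8,352.16 − €6,949.48 = €1,402.68.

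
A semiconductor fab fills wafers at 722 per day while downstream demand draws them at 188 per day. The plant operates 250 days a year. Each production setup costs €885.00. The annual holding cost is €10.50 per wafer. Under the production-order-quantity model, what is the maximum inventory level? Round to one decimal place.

Annual demand D = 188 × 250 = 47,000.
Production build-up factor (1 − d/p) = 1 − 188/722 = 0.7396.
Q* = √(2DS / (H(1 − d/p))) = √(2 × 47,000 × 885 / (10.5 × 0.7396)).
= √(83,190,000 / 7.7659) ≈ 3272.946.
Maximum inventory = Q*(1 − d/p) = 3272.946 × 0.7396 ≈ 2420.711.

I_max ≈ 2,420.7 wafers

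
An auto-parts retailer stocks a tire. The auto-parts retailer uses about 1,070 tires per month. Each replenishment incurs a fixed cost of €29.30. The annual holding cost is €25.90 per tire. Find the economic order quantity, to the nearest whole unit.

Q* ≈ 170 tires

Annual demand D = 1,070 × 12 = 12,840.
EOQ = √(2DS / H) = √(2 × 12,840 × 29.3 / 25.9).
= √(752,424 / 25.9) = √29,051.1197 ≈ 170.444.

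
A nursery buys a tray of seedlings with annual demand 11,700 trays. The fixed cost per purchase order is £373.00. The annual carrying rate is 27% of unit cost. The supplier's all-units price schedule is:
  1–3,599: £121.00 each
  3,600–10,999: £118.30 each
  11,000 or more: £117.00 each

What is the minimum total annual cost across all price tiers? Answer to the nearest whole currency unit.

Holding cost per unit per year at price C is H = 0.27·C.
Evaluate total cost at each tier's feasible EOQ or, if the EOQ is below the tier, at the tier's minimum quantity.
EOQ at £121.00 = 516.9 (feasible in tier 1): TC = 11,700×£121.00 + (11,700/516.9)×373 + (516.9/2)×0.27×£121.00 = £1,432,586.39.
EOQ at £118.30 = 522.7 < 3600, so use break Q=3600: TC = 11,700×£118.30 + (11,700/3600.0)×373 + (3600.0/2)×0.27×£118.30 = £1,442,816.05.
EOQ at £117.00 = 525.6 < 11000, so use break Q=11000: TC = 11,700×£117.00 + (11,700/11000.0)×373 + (11000.0/2)×0.27×£117.00 = £1,543,041.74.
Lowest total cost among the candidates is at Q = 516.9.

TC* ≈ £1,432,586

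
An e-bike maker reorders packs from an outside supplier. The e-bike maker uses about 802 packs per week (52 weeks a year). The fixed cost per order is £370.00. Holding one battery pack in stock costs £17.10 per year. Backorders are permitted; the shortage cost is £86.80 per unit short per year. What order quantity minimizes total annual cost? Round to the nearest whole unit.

Q* ≈ 1,470 packs

Annual demand D = 802 × 52 = 41,704.
With planned backorders, Q* = √(2DS/H) · √((H+B)/B).
√(2DS/H) = √(2 × 41,704 × 370 / 17.1) = 1343.404.
√((H+B)/B) = √((17.1+86.8)/86.8) = 1.0941.
Q* ≈ 1469.788.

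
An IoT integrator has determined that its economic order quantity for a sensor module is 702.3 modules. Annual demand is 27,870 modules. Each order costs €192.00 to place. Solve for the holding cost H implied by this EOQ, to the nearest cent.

Squaring Q* = √(2DS/H) gives Q*² = 2DS/H.
From Q* = √(2DS/H): H = 2DS / Q*² = 2 × 27,870 × 192 / 702.3² = 21.6982.

H ≈ €21.70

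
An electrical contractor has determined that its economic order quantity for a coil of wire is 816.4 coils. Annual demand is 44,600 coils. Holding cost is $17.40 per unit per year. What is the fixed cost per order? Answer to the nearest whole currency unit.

Squaring Q* = √(2DS/H) gives Q*² = 2DS/H.
From Q* = √(2DS/H): S = Q*²H / (2D) = 816.4² × 17.4 / (2 × 44,600) = 130.0141.

S ≈ $130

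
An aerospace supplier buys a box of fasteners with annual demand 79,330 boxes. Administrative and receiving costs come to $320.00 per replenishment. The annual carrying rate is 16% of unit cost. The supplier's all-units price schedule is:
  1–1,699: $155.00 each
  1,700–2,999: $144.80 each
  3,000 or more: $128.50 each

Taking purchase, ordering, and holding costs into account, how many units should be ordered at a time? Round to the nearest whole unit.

Q* ≈ 3,000 boxes

Holding cost per unit per year at price C is H = 0.16·C.
For each price level, check whether its EOQ is feasible; otherwise the best quantity at that price is the breakpoint.
EOQ at $155.00 = 1430.8 (feasible in tier 1): TC = 79,330×$155.00 + (79,330/1430.8)×320 + (1430.8/2)×0.16×$155.00 = $12,331,634.16.
EOQ at $144.80 = 1480.4 < 1700, so use break Q=1700: TC = 79,330×$144.80 + (79,330/1700.0)×320 + (1700.0/2)×0.16×$144.80 = $11,521,609.51.
EOQ at $128.50 = 1571.4 < 3000, so use break Q=3000: TC = 79,330×$128.50 + (79,330/3000.0)×320 + (3000.0/2)×0.16×$128.50 = $10,233,206.87.
Lowest total cost is $10,233,206.87 at Q = 3000.0.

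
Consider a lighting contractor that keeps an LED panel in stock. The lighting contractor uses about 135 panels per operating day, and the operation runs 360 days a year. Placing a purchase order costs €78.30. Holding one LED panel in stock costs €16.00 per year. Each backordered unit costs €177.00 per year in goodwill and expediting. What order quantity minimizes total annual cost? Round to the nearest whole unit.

Q* ≈ 720 panels

Annual demand D = 135 × 360 = 48,600.
With planned backorders, Q* = √(2DS/H) · √((H+B)/B).
√(2DS/H) = √(2 × 48,600 × 78.3 / 16) = 689.690.
√((H+B)/B) = √((16+177)/177) = 1.0442.
Q* ≈ 720.188.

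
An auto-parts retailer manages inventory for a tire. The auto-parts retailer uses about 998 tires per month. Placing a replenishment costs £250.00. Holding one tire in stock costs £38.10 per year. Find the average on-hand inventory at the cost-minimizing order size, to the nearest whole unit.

Average inventory ≈ 198 tires

Annual demand D = 998 × 12 = 11,976.
Q* = √(2DS/H) = √(2 × 11,976 × 250 / 38.1) ≈ 396.44.
Average inventory = Q*/2 ≈ 396.44 / 2 = 198.220.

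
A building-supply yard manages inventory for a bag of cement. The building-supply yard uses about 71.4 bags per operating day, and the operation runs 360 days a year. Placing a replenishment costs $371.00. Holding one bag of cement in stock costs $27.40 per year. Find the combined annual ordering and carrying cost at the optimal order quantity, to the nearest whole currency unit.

TC* ≈ $22,860

Annual demand D = 71.4 × 360 = 25,704.
The optimal lot size = √(2DS/H) = √(2 × 25,704 × 371 / 27.4) ≈ 834.31.
At Q*, ordering cost (D/Q*)S equals holding cost (Q*/2)H, each = √(DSH/2).
Minimum total = √(2DSH) = √(2 × 25,704 × 371 × 27.4) ≈ 22860.072.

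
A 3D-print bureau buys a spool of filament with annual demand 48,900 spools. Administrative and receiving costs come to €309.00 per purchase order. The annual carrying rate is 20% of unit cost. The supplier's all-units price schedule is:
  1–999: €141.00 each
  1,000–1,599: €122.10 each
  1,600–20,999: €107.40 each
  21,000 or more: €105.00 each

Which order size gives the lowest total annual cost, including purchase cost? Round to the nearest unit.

Holding cost per unit per year at price C is H = 0.20·C.
Candidates are each tier's EOQ (if it falls in that tier) and each price-break quantity.
Tier 1 (€141.00): EOQ = 1035.2 exceeds tier's upper bound 999, so this tier is dominated.
EOQ at €122.10 = 1112.4 (feasible in tier 2): TC = 48,900×€122.10 + (48,900/1112.4)×309 + (1112.4/2)×0.20×€122.10 = €5,997,855.74.
EOQ at €107.40 = 1186.1 < 1600, so use break Q=1600: TC = 48,900×€107.40 + (48,900/1600.0)×309 + (1600.0/2)×0.20×€107.40 = €5,278,487.81.
EOQ at €105.00 = 1199.6 < 21000, so use break Q=21000: TC = 48,900×€105.00 + (48,900/21000.0)×309 + (21000.0/2)×0.20×€105.00 = €5,355,719.53.
Lowest total cost is €5,278,487.81 at Q = 1600.0.

Q* ≈ 1,600 spools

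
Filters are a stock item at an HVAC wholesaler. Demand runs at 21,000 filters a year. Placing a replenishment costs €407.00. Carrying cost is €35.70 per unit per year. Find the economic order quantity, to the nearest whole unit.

Q* ≈ 692 filters

EOQ = √(2DS / H) = √(2 × 21,000 × 407 / 35.7).
= √(17,094,000 / 35.7) = √478,823.5294 ≈ 691.971.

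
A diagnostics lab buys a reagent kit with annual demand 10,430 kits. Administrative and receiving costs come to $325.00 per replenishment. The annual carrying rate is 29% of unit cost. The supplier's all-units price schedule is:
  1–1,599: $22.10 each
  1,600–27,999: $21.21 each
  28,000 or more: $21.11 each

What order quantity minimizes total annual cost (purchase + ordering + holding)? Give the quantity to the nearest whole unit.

Q* ≈ 1,600 kits

Holding cost per unit per year at price C is H = 0.29·C.
Candidates are each tier's EOQ (if it falls in that tier) and each price-break quantity.
EOQ at $22.10 = 1028.5 (feasible in tier 1): TC = 10,430×$22.10 + (10,430/1028.5)×325 + (1028.5/2)×0.29×$22.10 = $237,094.65.
EOQ at $21.21 = 1049.9 < 1600, so use break Q=1600: TC = 10,430×$21.21 + (10,430/1600.0)×325 + (1600.0/2)×0.29×$21.21 = $228,259.61.
EOQ at $21.11 = 1052.3 < 28000, so use break Q=28000: TC = 10,430×$21.11 + (10,430/28000.0)×325 + (28000.0/2)×0.29×$21.11 = $306,004.96.
Lowest total cost is $228,259.61 at Q = 1600.0.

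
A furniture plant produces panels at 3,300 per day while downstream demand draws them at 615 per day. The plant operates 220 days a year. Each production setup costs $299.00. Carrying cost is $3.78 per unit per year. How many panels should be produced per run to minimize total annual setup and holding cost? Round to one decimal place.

Annual demand D = 615 × 220 = 135,300.
Production build-up factor (1 − d/p) = 1 − 615/3,300 = 0.8136.
Q* = √(2DS / (H(1 − d/p))) = √(2 × 135,300 × 299 / (3.78 × 0.8136)).
= √(80,909,400 / 3.0755) ≈ 5129.068.

Q* ≈ 5,129.1 panels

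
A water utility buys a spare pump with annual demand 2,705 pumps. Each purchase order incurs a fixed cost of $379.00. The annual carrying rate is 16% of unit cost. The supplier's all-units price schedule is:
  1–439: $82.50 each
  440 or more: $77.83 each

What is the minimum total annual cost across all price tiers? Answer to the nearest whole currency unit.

TC* ≈ $215,600

Holding cost per unit per year at price C is H = 0.16·C.
Evaluate total cost at each tier's feasible EOQ or, if the EOQ is below the tier, at the tier's minimum quantity.
EOQ at $82.50 = 394.1 (feasible in tier 1): TC = 2,705×$82.50 + (2,705/394.1)×379 + (394.1/2)×0.16×$82.50 = $228,364.92.
EOQ at $77.83 = 405.8 < 440, so use break Q=440: TC = 2,705×$77.83 + (2,705/440.0)×379 + (440.0/2)×0.16×$77.83 = $215,599.75.
Lowest total cost among the candidates is at Q = 440.0.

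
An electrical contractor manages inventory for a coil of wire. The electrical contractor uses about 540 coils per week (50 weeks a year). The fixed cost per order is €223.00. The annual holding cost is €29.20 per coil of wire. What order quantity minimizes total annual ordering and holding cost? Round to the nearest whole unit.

Annual demand D = 540 × 50 = 27,000.
EOQ = √(2DS / H) = √(2 × 27,000 × 223 / 29.2).
= √(12,042,000 / 29.2) = √412,397.2603 ≈ 642.182.

Q* ≈ 642 coils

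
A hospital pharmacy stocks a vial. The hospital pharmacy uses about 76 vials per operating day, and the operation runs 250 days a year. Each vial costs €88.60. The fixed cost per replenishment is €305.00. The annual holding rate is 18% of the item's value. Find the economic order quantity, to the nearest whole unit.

Q* ≈ 852 vials

Annual demand D = 76 × 250 = 19,000.
Holding cost H = 0.18 × €88.60 = €15.9480 per unit per year.
EOQ = √(2DS / H) = √(2 × 19,000 × 305 / 15.948).
= √(11,590,000 / 15.948) = √726,736.8949 ≈ 852.489.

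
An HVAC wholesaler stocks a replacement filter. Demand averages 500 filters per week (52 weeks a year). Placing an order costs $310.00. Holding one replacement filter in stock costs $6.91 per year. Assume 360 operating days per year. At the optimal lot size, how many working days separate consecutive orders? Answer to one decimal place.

Annual demand D = 500 × 52 = 26,000.
The optimal lot size = √(2DS/H) = √(2 × 26,000 × 310 / 6.91) ≈ 1527.37.
Cycle time = Q*/D × 360 = 1527.37 / 26,000 × 360 ≈ 21.148 days.

T ≈ 21.1 days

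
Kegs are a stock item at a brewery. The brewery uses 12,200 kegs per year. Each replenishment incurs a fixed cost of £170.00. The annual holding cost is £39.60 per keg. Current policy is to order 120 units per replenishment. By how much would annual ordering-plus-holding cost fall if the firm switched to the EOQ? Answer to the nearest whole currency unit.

Extra cost ≈ £6,843 per year

EOQ = √(2DS/H) = √(2 × 12,200 × 170 / 39.6) ≈ 323.65.
Cost at Q* = (D/Q*)S + (Q*/2)H = √(2DSH) ≈ £12,816.43.
Cost at Q = 120: (12,200/120)×170 + (120/2)×39.6 = £17,283.33 + £2,376.00 = £19,659.33.
Excess = £19,659.33 − £12,816.43 = £6,842.91.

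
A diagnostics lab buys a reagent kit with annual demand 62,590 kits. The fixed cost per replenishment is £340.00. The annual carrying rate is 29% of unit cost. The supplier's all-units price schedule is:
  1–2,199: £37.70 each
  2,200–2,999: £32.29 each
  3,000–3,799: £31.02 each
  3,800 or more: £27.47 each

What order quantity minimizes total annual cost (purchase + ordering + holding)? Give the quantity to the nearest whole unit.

Holding cost per unit per year at price C is H = 0.29·C.
Evaluate total cost at each tier's feasible EOQ or, if the EOQ is below the tier, at the tier's minimum quantity.
EOQ at £37.70 = 1973.0 (feasible in tier 1): TC = 62,590×£37.70 + (62,590/1973.0)×340 + (1973.0/2)×0.29×£37.70 = £2,381,214.31.
EOQ at £32.29 = 2131.9 < 2200, so use break Q=2200: TC = 62,590×£32.29 + (62,590/2200.0)×340 + (2200.0/2)×0.29×£32.29 = £2,041,004.61.
EOQ at £31.02 = 2175.1 < 3000, so use break Q=3000: TC = 62,590×£31.02 + (62,590/3000.0)×340 + (3000.0/2)×0.29×£31.02 = £1,962,129.03.
EOQ at £27.47 = 2311.4 < 3800, so use break Q=3800: TC = 62,590×£27.47 + (62,590/3800.0)×340 + (3800.0/2)×0.29×£27.47 = £1,740,083.43.
Lowest total cost is £1,740,083.43 at Q = 3800.0.

Q* ≈ 3,800 kits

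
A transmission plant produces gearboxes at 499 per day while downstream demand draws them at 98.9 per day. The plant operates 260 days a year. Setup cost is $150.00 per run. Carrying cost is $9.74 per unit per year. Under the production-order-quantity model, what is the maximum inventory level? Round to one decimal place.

I_max ≈ 796.9 gearboxes

Annual demand D = 98.9 × 260 = 25,714.
Production build-up factor (1 − d/p) = 1 − 98.9/499 = 0.8018.
Q* = √(2DS / (H(1 − d/p))) = √(2 × 25,714 × 150 / (9.74 × 0.8018)).
= √(7,714,200 / 7.8096) ≈ 993.875.
Maximum inventory = Q*(1 − d/p) = 993.875 × 0.8018 ≈ 796.893.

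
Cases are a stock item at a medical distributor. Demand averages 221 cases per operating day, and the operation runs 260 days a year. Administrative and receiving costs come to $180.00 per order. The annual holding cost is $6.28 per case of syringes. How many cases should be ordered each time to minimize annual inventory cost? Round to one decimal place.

Q* ≈ 1,814.9 cases

Annual demand D = 221 × 260 = 57,460.
EOQ = √(2DS / H) = √(2 × 57,460 × 180 / 6.28).
= √(20,685,600 / 6.28) = √3,293,885.3503 ≈ 1814.906.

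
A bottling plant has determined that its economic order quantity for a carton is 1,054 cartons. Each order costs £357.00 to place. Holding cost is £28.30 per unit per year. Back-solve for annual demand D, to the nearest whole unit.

Squaring Q* = √(2DS/H) gives Q*² = 2DS/H.
From Q* = √(2DS/H): D = Q*²H / (2S) = 1,054² × 28.3 / (2 × 357) = 44032.105.

D ≈ 44,032 cartons per year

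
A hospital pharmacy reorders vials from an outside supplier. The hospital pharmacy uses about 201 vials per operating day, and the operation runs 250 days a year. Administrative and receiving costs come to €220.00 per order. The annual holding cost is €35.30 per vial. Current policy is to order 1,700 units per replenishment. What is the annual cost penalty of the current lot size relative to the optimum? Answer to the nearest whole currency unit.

Extra cost ≈ €8,571 per year

Annual demand D = 201 × 250 = 50,250.
EOQ = √(2DS/H) = √(2 × 50,250 × 220 / 35.3) ≈ 791.42.
Cost at Q* = (D/Q*)S + (Q*/2)H = √(2DSH) ≈ €27,937.13.
Cost at Q = 1,700: (50,250/1,700)×220 + (1,700/2)×35.3 = €6,502.94 + €30,005.00 = €36,507.94.
Excess = €36,507.94 − €27,937.13 = €8,570.82.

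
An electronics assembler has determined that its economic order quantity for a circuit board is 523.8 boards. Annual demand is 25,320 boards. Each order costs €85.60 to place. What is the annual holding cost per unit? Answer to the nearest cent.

Invert the EOQ relation Q*² = 2DS/H.
From Q* = √(2DS/H): H = 2DS / Q*² = 2 × 25,320 × 85.6 / 523.8² = 15.7993.

H ≈ €15.80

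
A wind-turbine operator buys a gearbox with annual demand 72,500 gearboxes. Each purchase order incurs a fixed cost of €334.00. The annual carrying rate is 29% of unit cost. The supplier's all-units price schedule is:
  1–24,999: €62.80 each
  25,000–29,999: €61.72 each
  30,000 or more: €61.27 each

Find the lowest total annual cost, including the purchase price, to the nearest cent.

TC* ≈ €4,582,698.61

Holding cost per unit per year at price C is H = 0.29·C.
Evaluate total cost at each tier's feasible EOQ or, if the EOQ is below the tier, at the tier's minimum quantity.
EOQ at €62.80 = 1630.7 (feasible in tier 1): TC = 72,500×€62.80 + (72,500/1630.7)×334 + (1630.7/2)×0.29×€62.80 = €4,582,698.61.
EOQ at €61.72 = 1644.9 < 25000, so use break Q=25000: TC = 72,500×€61.72 + (72,500/25000.0)×334 + (25000.0/2)×0.29×€61.72 = €4,699,403.60.
EOQ at €61.27 = 1651.0 < 30000, so use break Q=30000: TC = 72,500×€61.27 + (72,500/30000.0)×334 + (30000.0/2)×0.29×€61.27 = €4,709,406.67.
Lowest total cost among the candidates is at Q = 1630.7.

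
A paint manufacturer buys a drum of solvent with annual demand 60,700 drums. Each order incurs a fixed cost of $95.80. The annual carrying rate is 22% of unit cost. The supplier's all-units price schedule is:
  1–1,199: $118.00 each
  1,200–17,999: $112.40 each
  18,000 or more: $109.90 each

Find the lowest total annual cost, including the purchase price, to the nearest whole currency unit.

TC* ≈ $6,842,363

Holding cost per unit per year at price C is H = 0.22·C.
Candidates are each tier's EOQ (if it falls in that tier) and each price-break quantity.
EOQ at $118.00 = 669.3 (feasible in tier 1): TC = 60,700×$118.00 + (60,700/669.3)×95.8 + (669.3/2)×0.22×$118.00 = $7,179,975.79.
EOQ at $112.40 = 685.8 < 1200, so use break Q=1200: TC = 60,700×$112.40 + (60,700/1200.0)×95.8 + (1200.0/2)×0.22×$112.40 = $6,842,362.68.
EOQ at $109.90 = 693.6 < 18000, so use break Q=18000: TC = 60,700×$109.90 + (60,700/18000.0)×95.8 + (18000.0/2)×0.22×$109.90 = $6,888,855.06.
Lowest total cost among the candidates is at Q = 1200.0.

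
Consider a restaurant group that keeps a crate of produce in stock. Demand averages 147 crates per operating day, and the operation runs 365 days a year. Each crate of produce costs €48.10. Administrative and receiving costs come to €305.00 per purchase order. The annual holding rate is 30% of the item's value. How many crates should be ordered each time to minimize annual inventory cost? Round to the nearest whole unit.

Annual demand D = 147 × 365 = 53,655.
Holding cost H = 0.30 × €48.10 = €14.4300 per unit per year.
EOQ = √(2DS / H) = √(2 × 53,655 × 305 / 14.43).
= √(32,729,550 / 14.43) = √2,268,160.0832 ≈ 1506.041.

Q* ≈ 1,506 crates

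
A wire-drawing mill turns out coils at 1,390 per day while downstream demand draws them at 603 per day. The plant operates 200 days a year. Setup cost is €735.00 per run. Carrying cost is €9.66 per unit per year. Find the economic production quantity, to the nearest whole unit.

Annual demand D = 603 × 200 = 120,600.
Production build-up factor (1 − d/p) = 1 − 603/1,390 = 0.5662.
Q* = √(2DS / (H(1 − d/p))) = √(2 × 120,600 × 735 / (9.66 × 0.5662)).
= √(177,282,000 / 5.4694) ≈ 5693.296.

Q* ≈ 5,693 coils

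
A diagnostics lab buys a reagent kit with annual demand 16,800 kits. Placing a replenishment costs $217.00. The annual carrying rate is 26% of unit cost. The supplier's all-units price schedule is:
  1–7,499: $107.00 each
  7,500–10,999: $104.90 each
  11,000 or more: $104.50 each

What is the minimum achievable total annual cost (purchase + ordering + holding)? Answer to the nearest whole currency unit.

TC* ≈ $1,811,842

Holding cost per unit per year at price C is H = 0.26·C.
Evaluate total cost at each tier's feasible EOQ or, if the EOQ is below the tier, at the tier's minimum quantity.
EOQ at $107.00 = 511.9 (feasible in tier 1): TC = 16,800×$107.00 + (16,800/511.9)×217 + (511.9/2)×0.26×$107.00 = $1,811,842.23.
EOQ at $104.90 = 517.0 < 7500, so use break Q=7500: TC = 16,800×$104.90 + (16,800/7500.0)×217 + (7500.0/2)×0.26×$104.90 = $1,865,083.58.
EOQ at $104.50 = 518.0 < 11000, so use break Q=11000: TC = 16,800×$104.50 + (16,800/11000.0)×217 + (11000.0/2)×0.26×$104.50 = $1,905,366.42.
Lowest total cost among the candidates is at Q = 511.9.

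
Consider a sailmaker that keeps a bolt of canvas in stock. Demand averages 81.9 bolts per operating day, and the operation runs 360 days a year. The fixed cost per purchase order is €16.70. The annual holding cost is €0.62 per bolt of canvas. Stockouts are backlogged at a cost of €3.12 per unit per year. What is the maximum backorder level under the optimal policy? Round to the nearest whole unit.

S* ≈ 229 bolts

Annual demand D = 81.9 × 360 = 29,484.
With planned backorders, Q* = √(2DS/H) · √((H+B)/B).
√(2DS/H) = √(2 × 29,484 × 16.7 / 0.62) = 1260.290.
√((H+B)/B) = √((0.62+3.12)/3.12) = 1.0949.
Q* ≈ 1379.841.
S* = Q* · H/(H+B) = 1379.841 × 0.62/3.74 ≈ 228.744.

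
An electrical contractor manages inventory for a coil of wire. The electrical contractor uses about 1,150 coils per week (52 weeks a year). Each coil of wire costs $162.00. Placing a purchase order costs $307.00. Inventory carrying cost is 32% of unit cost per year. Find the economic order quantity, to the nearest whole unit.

Q* ≈ 842 coils

Annual demand D = 1,150 × 52 = 59,800.
Holding cost H = 0.32 × $162.00 = $51.8400 per unit per year.
EOQ = √(2DS / H) = √(2 × 59,800 × 307 / 51.84).
= √(36,717,200 / 51.84) = √708,279.321 ≈ 841.593.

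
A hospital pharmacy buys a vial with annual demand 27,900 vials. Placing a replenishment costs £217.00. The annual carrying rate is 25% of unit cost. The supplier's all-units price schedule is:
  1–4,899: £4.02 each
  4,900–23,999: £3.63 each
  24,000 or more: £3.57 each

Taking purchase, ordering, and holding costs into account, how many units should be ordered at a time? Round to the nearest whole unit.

Q* ≈ 4,900 vials

Holding cost per unit per year at price C is H = 0.25·C.
For each price level, check whether its EOQ is feasible; otherwise the best quantity at that price is the breakpoint.
EOQ at £4.02 = 3471.1 (feasible in tier 1): TC = 27,900×£4.02 + (27,900/3471.1)×217 + (3471.1/2)×0.25×£4.02 = £115,646.43.
EOQ at £3.63 = 3652.8 < 4900, so use break Q=4900: TC = 27,900×£3.63 + (27,900/4900.0)×217 + (4900.0/2)×0.25×£3.63 = £104,735.95.
EOQ at £3.57 = 3683.3 < 24000, so use break Q=24000: TC = 27,900×£3.57 + (27,900/24000.0)×217 + (24000.0/2)×0.25×£3.57 = £110,565.26.
Lowest total cost is £104,735.95 at Q = 4900.0.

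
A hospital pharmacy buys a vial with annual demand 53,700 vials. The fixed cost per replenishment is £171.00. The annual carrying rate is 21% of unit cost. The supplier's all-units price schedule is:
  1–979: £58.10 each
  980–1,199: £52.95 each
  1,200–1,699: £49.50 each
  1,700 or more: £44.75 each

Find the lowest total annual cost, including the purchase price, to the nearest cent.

Holding cost per unit per year at price C is H = 0.21·C.
Candidates are each tier's EOQ (if it falls in that tier) and each price-break quantity.
Tier 1 (£58.10): EOQ = 1226.9 exceeds tier's upper bound 979, so this tier is dominated.
Tier 2 (£52.95): EOQ = 1285.2 exceeds tier's upper bound 1199, so this tier is dominated.
EOQ at £49.50 = 1329.2 (feasible in tier 3): TC = 53,700×£49.50 + (53,700/1329.2)×171 + (1329.2/2)×0.21×£49.50 = £2,671,966.96.
EOQ at £44.75 = 1398.0 < 1700, so use break Q=1700: TC = 53,700×£44.75 + (53,700/1700.0)×171 + (1700.0/2)×0.21×£44.75 = £2,416,464.46.
Lowest total cost among the candidates is at Q = 1700.0.

TC* ≈ £2,416,464.46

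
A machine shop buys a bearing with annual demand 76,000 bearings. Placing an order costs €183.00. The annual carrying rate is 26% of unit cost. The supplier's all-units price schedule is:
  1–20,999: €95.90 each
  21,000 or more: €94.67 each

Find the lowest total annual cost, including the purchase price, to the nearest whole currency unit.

Holding cost per unit per year at price C is H = 0.26·C.
Candidates are each tier's EOQ (if it falls in that tier) and each price-break quantity.
EOQ at €95.90 = 1056.2 (feasible in tier 1): TC = 76,000×€95.90 + (76,000/1056.2)×183 + (1056.2/2)×0.26×€95.90 = €7,314,735.61.
EOQ at €94.67 = 1063.1 < 21000, so use break Q=21000: TC = 76,000×€94.67 + (76,000/21000.0)×183 + (21000.0/2)×0.26×€94.67 = €7,454,031.39.
Lowest total cost among the candidates is at Q = 1056.2.

TC* ≈ €7,314,736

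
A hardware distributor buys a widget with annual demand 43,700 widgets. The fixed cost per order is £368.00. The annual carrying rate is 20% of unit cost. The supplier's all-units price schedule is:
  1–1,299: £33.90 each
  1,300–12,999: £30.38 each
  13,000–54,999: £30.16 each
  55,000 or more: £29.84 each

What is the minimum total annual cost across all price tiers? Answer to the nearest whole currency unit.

TC* ≈ £1,341,585

Holding cost per unit per year at price C is H = 0.20·C.
Evaluate total cost at each tier's feasible EOQ or, if the EOQ is below the tier, at the tier's minimum quantity.
Tier 1 (£33.90): EOQ = 2178.0 exceeds tier's upper bound 1299, so this tier is dominated.
EOQ at £30.38 = 2300.8 (feasible in tier 2): TC = 43,700×£30.38 + (43,700/2300.8)×368 + (2300.8/2)×0.20×£30.38 = £1,341,585.40.
EOQ at £30.16 = 2309.1 < 13000, so use break Q=13000: TC = 43,700×£30.16 + (43,700/13000.0)×368 + (13000.0/2)×0.20×£30.16 = £1,358,437.05.
EOQ at £29.84 = 2321.5 < 55000, so use break Q=55000: TC = 43,700×£29.84 + (43,700/55000.0)×368 + (55000.0/2)×0.20×£29.84 = £1,468,420.39.
Lowest total cost among the candidates is at Q = 2300.8.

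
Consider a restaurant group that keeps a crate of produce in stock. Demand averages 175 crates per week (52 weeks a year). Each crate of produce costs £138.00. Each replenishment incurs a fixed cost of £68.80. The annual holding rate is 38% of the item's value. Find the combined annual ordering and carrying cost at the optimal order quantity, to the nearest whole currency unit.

Annual demand D = 175 × 52 = 9,100.
Holding cost H = 0.38 × £138.00 = £52.4400 per unit per year.
The optimal lot size = √(2DS/H) = √(2 × 9,100 × 68.8 / 52.44) ≈ 154.52.
At Q*, ordering cost (D/Q*)S equals holding cost (Q*/2)H, each = √(DSH/2).
Minimum total = √(2DSH) = √(2 × 9,100 × 68.8 × 52.44) ≈ 8103.288.

TC* ≈ £8,103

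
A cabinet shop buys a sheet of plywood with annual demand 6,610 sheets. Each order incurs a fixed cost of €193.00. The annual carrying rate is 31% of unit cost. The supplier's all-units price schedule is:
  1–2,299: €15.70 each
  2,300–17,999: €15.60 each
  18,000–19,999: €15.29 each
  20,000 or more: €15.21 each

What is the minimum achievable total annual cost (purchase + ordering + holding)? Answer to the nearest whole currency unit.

TC* ≈ €107,301

Holding cost per unit per year at price C is H = 0.31·C.
Candidates are each tier's EOQ (if it falls in that tier) and each price-break quantity.
EOQ at €15.70 = 724.0 (feasible in tier 1): TC = 6,610×€15.70 + (6,610/724.0)×193 + (724.0/2)×0.31×€15.70 = €107,300.91.
EOQ at €15.60 = 726.4 < 2300, so use break Q=2300: TC = 6,610×€15.60 + (6,610/2300.0)×193 + (2300.0/2)×0.31×€15.60 = €109,232.07.
EOQ at €15.29 = 733.7 < 18000, so use break Q=18000: TC = 6,610×€15.29 + (6,610/18000.0)×193 + (18000.0/2)×0.31×€15.29 = €143,796.87.
EOQ at €15.21 = 735.6 < 20000, so use break Q=20000: TC = 6,610×€15.21 + (6,610/20000.0)×193 + (20000.0/2)×0.31×€15.21 = €147,752.89.
Lowest total cost among the candidates is at Q = 724.0.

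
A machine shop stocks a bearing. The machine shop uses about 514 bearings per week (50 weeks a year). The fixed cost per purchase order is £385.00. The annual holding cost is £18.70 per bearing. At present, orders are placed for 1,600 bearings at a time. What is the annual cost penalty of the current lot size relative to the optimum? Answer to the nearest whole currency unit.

Extra cost ≈ £1,907 per year

Annual demand D = 514 × 50 = 25,700.
EOQ = √(2DS/H) = √(2 × 25,700 × 385 / 18.7) ≈ 1028.71.
Cost at Q* = (D/Q*)S + (Q*/2)H = √(2DSH) ≈ £19,236.80.
Cost at Q = 1,600: (25,700/1,600)×385 + (1,600/2)×18.7 = £6,184.06 + £14,960.00 = £21,144.06.
Excess = £21,144.06 − £19,236.80 = £1,907.27.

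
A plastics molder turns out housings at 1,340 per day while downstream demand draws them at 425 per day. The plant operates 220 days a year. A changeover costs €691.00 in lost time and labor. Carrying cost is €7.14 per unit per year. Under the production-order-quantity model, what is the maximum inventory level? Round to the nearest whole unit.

I_max ≈ 3,515 housings

Annual demand D = 425 × 220 = 93,500.
Production build-up factor (1 − d/p) = 1 − 425/1,340 = 0.6828.
Q* = √(2DS / (H(1 − d/p))) = √(2 × 93,500 × 691 / (7.14 × 0.6828)).
= √(129,217,000 / 4.8754) ≈ 5148.166.
Maximum inventory = Q*(1 − d/p) = 5148.166 × 0.6828 ≈ 3515.352.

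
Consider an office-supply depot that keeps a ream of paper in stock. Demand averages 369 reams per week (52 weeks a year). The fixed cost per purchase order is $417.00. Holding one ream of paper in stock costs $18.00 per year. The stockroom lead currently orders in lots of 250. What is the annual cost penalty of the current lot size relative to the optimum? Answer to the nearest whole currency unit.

Extra cost ≈ $17,284 per year

Annual demand D = 369 × 52 = 19,188.
EOQ = √(2DS/H) = √(2 × 19,188 × 417 / 18) ≈ 942.89.
Cost at Q* = (D/Q*)S + (Q*/2)H = √(2DSH) ≈ $16,972.04.
Cost at Q = 250: (19,188/250)×417 + (250/2)×18 = $32,005.58 + $2,250.00 = $34,255.58.
Excess = $34,255.58 − $16,972.04 = $17,283.54.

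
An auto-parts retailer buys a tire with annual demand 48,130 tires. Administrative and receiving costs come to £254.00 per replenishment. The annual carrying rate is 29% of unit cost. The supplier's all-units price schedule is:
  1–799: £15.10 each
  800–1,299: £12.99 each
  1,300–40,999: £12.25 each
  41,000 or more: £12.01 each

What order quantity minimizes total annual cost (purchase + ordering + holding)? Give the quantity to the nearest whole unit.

Q* ≈ 2,623 tires

Holding cost per unit per year at price C is H = 0.29·C.
For each price level, check whether its EOQ is feasible; otherwise the best quantity at that price is the breakpoint.
Tier 1 (£15.10): EOQ = 2362.9 exceeds tier's upper bound 799, so this tier is dominated.
Tier 2 (£12.99): EOQ = 2547.6 exceeds tier's upper bound 1299, so this tier is dominated.
EOQ at £12.25 = 2623.4 (feasible in tier 3): TC = 48,130×£12.25 + (48,130/2623.4)×254 + (2623.4/2)×0.29×£12.25 = £598,912.31.
EOQ at £12.01 = 2649.5 < 41000, so use break Q=41000: TC = 48,130×£12.01 + (48,130/41000.0)×254 + (41000.0/2)×0.29×£12.01 = £649,738.92.
Lowest total cost is £598,912.31 at Q = 2623.4.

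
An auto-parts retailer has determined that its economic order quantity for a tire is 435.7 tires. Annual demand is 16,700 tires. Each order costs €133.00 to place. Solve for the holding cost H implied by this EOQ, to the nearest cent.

Squaring Q* = √(2DS/H) gives Q*² = 2DS/H.
From Q* = √(2DS/H): H = 2DS / Q*² = 2 × 16,700 × 133 / 435.7² = 23.4004.

H ≈ €23.40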